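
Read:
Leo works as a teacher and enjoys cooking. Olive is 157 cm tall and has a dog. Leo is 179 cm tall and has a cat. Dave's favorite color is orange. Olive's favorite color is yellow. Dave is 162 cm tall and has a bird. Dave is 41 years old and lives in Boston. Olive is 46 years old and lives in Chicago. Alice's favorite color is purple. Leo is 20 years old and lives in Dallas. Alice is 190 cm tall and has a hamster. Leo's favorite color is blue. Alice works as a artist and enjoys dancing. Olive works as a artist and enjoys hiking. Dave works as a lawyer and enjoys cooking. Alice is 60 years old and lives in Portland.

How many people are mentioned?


People: Leo, Olive, Dave, Alice. Count = 4

4


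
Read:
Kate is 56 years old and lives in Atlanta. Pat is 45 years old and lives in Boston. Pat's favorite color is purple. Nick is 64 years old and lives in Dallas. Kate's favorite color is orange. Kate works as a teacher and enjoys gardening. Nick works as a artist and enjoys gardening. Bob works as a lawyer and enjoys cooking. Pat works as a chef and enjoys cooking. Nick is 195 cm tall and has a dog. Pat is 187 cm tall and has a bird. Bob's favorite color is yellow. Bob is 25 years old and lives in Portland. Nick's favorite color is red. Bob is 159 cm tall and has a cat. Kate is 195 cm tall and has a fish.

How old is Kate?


Kate is 56 years old

56


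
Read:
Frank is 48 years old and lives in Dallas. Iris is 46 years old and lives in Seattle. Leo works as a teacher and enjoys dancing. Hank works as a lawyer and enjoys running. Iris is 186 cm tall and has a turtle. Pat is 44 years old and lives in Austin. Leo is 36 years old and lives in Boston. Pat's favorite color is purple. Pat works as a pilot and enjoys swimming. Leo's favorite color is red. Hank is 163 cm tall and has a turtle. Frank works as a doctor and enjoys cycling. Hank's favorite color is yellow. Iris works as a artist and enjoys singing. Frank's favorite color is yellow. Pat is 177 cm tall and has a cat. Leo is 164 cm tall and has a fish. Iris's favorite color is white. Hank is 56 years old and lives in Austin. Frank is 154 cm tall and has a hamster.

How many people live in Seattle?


Count in Seattle: 1

1


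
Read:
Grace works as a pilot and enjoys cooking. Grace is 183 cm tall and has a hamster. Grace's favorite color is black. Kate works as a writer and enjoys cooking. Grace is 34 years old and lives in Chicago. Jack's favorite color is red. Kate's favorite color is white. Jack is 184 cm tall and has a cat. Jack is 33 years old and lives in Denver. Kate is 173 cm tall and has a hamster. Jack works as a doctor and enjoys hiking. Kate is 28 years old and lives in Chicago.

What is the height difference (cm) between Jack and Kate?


|184 - 173| = 11

11


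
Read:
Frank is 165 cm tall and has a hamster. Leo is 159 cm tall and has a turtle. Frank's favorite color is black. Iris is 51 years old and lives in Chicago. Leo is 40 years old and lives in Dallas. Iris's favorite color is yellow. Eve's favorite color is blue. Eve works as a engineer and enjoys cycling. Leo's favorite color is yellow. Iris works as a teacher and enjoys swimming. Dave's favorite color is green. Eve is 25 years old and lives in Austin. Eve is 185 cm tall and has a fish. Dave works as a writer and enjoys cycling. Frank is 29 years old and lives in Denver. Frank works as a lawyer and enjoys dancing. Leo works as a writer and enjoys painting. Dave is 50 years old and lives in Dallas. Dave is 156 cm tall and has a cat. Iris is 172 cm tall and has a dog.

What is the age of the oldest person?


Oldest: Iris at 51

51


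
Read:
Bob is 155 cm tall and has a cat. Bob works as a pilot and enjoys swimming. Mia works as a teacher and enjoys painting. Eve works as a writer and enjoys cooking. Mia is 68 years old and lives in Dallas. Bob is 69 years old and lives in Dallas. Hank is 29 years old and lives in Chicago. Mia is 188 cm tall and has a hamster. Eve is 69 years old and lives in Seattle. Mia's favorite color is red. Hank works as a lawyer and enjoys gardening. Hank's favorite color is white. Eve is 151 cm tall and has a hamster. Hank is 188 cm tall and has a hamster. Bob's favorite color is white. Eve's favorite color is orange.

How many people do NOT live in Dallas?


Not in Dallas: 2

2


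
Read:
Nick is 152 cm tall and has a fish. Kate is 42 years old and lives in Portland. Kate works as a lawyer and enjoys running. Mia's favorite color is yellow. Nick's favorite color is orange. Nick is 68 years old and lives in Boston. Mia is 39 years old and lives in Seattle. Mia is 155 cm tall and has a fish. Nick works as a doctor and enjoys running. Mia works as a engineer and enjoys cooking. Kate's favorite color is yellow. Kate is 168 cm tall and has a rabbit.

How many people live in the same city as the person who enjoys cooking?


Person with hobby cooking is Mia, city Seattle. Count = 1

1


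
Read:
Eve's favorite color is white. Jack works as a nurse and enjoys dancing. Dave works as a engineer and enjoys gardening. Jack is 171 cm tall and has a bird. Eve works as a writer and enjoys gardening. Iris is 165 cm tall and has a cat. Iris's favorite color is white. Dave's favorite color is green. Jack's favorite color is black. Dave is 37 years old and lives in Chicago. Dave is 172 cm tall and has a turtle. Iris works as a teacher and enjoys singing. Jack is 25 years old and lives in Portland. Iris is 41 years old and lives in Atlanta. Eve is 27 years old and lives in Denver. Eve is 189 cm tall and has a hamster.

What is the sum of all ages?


41+25+37+27 = 130

130


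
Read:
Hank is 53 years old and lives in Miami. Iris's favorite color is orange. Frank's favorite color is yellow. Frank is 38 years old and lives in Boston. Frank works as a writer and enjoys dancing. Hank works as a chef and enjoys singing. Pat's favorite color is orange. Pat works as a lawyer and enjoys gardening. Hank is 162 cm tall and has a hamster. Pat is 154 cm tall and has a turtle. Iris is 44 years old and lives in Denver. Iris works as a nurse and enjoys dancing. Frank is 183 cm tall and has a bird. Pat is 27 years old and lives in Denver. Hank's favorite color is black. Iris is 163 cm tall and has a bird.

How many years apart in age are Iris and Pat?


44 vs 27, diff = 17

17


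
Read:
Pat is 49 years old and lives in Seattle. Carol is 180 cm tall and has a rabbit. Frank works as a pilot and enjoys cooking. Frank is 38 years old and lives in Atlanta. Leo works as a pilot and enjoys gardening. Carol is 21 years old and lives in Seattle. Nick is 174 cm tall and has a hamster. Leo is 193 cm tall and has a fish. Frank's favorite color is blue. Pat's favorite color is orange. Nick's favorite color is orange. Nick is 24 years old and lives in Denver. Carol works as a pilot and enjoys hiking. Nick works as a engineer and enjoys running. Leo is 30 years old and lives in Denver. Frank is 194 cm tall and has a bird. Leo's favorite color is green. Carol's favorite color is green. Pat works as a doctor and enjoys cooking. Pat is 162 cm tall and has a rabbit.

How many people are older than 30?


Filter: 2

2


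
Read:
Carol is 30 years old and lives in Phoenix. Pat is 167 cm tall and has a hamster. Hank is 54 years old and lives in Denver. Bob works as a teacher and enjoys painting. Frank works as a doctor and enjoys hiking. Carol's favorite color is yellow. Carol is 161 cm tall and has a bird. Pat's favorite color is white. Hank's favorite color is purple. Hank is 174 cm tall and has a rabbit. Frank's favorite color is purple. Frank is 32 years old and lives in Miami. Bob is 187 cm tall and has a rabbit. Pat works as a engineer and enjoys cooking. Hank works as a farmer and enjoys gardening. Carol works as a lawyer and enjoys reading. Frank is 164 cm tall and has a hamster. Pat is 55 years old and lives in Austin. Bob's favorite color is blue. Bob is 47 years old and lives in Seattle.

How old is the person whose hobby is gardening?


Person with hobby=gardening is Hank, age 54

54


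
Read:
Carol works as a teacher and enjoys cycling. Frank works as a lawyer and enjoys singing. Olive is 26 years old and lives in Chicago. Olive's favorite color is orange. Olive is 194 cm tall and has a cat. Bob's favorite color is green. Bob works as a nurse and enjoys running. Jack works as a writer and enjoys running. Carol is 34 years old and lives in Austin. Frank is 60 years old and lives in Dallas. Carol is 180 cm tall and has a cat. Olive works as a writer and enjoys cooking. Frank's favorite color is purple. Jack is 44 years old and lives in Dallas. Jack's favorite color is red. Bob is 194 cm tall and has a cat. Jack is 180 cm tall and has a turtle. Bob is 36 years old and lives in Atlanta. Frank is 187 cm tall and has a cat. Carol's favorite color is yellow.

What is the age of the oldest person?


Oldest: Frank at 60

60


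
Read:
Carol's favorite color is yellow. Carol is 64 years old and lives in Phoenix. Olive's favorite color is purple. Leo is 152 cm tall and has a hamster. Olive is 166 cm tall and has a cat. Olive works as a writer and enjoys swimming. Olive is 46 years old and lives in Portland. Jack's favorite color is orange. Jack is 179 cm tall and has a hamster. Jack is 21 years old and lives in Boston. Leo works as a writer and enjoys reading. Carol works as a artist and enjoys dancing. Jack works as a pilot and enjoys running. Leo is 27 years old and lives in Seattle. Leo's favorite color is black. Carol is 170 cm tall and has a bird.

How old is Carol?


Carol is 64 years old

64


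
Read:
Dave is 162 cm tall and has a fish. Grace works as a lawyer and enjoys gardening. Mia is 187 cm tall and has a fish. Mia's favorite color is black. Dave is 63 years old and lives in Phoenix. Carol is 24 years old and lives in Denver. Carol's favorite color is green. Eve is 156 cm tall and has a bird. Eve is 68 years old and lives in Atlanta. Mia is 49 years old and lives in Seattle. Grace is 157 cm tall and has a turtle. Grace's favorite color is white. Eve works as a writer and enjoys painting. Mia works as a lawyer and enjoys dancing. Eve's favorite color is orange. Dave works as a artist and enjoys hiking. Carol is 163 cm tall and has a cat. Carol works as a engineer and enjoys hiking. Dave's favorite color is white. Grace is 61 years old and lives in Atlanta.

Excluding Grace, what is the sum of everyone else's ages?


Sum (excluding Grace): 204

204


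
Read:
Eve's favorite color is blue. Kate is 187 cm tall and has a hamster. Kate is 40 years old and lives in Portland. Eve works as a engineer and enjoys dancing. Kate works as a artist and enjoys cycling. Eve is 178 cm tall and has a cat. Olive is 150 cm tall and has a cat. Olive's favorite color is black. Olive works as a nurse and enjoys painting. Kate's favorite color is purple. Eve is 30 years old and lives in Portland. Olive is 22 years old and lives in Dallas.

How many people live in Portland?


Count in Portland: 2

2


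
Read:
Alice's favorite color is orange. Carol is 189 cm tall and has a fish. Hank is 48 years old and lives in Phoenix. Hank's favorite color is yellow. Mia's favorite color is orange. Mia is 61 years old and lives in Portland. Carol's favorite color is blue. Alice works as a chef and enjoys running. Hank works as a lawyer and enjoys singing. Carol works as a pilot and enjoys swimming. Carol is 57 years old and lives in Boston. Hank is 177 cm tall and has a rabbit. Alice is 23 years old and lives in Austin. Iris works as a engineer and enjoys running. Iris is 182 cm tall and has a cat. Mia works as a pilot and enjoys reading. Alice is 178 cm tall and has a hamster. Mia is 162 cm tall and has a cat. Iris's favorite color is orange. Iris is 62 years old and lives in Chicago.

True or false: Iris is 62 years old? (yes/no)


Iris is actually 62. yes

yes


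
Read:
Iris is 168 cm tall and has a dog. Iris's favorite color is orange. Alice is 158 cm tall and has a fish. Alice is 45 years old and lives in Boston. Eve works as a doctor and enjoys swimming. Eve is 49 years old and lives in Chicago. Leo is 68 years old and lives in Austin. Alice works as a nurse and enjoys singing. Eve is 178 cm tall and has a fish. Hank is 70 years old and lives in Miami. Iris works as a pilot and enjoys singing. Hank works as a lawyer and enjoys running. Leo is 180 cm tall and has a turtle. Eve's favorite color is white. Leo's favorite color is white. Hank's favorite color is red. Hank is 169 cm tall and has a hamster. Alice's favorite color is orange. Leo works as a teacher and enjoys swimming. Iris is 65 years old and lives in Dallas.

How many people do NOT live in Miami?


Not in Miami: 4

4


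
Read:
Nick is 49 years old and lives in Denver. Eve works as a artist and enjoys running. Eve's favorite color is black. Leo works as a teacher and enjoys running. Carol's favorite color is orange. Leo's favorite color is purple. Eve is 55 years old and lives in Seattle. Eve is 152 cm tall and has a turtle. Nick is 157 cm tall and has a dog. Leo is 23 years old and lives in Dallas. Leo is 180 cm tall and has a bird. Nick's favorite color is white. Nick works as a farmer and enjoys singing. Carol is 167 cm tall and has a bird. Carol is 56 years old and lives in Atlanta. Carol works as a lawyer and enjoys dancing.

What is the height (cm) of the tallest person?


Tallest: Leo at 180 cm

180


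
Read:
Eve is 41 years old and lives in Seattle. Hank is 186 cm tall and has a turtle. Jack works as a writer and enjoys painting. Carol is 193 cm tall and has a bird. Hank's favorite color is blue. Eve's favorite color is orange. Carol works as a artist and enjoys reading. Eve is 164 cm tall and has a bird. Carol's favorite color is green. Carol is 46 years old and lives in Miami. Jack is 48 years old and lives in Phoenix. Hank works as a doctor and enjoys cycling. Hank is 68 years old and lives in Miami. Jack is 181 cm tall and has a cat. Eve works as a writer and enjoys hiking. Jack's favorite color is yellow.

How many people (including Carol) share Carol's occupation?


Carol is a artist. Count = 1

1


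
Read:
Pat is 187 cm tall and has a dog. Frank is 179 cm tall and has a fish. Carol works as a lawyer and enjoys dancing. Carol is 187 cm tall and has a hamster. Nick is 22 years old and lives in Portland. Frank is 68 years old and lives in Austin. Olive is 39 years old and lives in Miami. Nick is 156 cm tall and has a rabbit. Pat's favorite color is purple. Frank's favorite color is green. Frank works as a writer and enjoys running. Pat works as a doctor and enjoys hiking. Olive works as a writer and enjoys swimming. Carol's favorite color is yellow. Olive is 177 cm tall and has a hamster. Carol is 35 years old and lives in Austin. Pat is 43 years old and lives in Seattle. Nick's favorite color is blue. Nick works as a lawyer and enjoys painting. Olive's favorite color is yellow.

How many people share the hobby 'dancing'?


Count: 1

1


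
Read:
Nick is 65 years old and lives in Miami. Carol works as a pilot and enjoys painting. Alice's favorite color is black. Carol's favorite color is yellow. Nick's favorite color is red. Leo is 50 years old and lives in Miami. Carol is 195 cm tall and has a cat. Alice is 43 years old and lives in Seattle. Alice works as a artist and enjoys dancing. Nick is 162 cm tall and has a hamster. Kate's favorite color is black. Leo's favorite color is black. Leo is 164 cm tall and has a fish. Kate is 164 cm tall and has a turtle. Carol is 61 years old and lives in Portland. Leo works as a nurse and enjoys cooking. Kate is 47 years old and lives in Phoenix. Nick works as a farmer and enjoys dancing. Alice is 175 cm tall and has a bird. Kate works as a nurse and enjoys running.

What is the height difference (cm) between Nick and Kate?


|162 - 164| = 2

2


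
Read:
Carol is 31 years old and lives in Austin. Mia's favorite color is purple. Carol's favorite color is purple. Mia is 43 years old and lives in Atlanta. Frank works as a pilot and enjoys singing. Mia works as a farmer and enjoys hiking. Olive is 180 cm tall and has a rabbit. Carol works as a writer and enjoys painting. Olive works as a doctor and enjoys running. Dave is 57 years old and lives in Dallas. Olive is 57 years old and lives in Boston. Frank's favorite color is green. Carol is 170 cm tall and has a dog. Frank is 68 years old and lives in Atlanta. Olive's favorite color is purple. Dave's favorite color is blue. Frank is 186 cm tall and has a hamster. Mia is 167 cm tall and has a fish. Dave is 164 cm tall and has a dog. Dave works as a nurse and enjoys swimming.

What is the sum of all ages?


57+43+68+31+57 = 256

256


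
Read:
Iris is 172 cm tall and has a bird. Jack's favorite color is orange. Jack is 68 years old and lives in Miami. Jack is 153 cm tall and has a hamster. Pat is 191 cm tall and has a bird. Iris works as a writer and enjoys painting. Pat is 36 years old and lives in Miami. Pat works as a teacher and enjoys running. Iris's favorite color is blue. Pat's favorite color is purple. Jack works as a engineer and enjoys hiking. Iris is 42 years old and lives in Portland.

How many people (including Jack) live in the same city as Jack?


Jack lives in Miami. Count = 2

2


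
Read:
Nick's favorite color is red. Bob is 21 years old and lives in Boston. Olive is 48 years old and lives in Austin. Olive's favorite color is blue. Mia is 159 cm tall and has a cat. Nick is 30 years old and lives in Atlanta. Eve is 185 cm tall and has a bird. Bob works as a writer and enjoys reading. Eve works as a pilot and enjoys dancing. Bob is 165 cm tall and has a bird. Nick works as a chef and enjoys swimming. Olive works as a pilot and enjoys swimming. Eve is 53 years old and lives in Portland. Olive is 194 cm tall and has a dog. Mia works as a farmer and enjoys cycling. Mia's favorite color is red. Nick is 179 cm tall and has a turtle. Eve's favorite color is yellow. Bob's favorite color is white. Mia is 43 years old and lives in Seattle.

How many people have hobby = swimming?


Count: 2

2


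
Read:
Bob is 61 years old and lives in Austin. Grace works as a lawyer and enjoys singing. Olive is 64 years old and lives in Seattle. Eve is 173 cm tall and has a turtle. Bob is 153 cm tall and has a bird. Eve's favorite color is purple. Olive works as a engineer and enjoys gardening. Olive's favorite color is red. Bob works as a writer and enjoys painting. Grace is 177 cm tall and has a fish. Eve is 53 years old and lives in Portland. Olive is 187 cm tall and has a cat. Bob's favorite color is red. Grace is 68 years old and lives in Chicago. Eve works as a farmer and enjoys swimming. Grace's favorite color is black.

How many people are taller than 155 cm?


Taller than 155: 3

3


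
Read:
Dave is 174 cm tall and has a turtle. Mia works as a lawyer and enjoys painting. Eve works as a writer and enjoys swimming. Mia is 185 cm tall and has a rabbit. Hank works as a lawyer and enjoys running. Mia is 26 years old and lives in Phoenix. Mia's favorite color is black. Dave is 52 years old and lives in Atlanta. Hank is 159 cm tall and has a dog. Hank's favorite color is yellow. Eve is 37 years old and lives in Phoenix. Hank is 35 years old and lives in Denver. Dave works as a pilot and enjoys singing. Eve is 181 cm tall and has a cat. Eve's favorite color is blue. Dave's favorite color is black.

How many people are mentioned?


People: Mia, Dave, Eve, Hank. Count = 4

4


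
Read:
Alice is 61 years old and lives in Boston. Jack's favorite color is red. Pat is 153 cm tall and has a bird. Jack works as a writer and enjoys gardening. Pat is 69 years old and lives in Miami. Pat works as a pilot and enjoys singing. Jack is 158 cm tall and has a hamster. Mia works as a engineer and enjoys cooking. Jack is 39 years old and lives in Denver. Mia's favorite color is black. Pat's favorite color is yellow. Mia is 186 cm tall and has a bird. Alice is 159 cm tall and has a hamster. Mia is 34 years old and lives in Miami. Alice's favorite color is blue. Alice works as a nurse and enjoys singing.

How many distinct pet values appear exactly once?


Unique pet values: 0

0


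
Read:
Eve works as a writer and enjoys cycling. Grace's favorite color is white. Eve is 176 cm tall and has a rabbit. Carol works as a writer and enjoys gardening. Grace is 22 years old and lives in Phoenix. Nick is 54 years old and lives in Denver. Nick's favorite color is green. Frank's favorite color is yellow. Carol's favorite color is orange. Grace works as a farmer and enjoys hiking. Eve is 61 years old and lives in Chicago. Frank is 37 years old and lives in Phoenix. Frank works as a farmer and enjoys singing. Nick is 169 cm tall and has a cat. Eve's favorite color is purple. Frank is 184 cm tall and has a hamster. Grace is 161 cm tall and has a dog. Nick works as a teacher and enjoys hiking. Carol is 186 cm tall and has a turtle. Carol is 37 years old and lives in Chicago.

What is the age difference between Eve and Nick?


|61 - 54| = 7

7


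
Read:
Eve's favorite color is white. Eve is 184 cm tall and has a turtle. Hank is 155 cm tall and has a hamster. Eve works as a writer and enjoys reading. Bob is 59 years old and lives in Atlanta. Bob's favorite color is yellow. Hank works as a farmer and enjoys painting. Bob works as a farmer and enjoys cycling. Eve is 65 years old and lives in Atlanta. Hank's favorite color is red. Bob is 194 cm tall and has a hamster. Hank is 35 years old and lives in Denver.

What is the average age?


Sum=159, n=3, avg=53

53


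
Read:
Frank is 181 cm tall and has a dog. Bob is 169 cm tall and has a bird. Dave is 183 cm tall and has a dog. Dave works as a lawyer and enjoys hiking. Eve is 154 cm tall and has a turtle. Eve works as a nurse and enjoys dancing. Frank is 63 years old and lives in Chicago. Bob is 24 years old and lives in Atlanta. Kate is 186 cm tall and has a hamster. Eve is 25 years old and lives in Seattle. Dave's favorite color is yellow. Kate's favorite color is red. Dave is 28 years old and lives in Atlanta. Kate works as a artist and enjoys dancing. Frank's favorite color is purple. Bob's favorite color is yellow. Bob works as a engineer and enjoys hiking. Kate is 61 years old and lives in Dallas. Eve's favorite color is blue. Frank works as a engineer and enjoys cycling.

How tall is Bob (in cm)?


Bob is 169 cm tall

169


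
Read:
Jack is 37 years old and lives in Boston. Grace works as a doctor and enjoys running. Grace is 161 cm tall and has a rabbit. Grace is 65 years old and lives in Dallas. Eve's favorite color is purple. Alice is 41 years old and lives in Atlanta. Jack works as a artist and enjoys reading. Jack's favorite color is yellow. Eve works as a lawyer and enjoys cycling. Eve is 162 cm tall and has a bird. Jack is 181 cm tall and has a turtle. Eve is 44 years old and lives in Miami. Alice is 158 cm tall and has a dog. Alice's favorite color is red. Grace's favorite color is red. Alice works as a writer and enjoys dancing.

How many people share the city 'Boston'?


Count: 1

1


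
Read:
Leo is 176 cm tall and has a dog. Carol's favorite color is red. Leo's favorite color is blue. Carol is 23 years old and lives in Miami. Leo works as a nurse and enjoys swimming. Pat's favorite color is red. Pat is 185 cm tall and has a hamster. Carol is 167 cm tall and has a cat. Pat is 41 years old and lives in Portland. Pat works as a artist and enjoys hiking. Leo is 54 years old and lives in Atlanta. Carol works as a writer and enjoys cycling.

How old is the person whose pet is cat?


Person with pet=cat is Carol, age 23

23


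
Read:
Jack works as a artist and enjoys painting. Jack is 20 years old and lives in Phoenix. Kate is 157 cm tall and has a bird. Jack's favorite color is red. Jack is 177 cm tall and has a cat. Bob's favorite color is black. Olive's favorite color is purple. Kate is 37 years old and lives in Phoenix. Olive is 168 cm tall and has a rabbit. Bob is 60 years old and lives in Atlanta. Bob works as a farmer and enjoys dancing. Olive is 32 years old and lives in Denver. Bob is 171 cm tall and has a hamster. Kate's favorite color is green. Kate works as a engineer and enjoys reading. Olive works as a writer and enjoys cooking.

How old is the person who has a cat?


Person with cat is Jack, age 20

20


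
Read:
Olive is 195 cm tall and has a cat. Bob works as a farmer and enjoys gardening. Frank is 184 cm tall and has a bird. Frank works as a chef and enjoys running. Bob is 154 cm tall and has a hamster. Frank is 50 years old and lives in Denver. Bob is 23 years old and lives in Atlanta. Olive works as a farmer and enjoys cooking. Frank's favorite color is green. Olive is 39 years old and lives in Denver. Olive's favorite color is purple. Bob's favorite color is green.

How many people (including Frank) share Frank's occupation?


Frank is a chef. Count = 1

1


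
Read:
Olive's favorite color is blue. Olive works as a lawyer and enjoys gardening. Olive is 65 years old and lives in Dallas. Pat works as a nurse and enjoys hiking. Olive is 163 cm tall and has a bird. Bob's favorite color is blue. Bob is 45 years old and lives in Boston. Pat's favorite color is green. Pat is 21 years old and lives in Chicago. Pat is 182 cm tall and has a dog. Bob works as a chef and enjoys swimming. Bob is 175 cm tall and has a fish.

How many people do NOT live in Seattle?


Not in Seattle: 3

3


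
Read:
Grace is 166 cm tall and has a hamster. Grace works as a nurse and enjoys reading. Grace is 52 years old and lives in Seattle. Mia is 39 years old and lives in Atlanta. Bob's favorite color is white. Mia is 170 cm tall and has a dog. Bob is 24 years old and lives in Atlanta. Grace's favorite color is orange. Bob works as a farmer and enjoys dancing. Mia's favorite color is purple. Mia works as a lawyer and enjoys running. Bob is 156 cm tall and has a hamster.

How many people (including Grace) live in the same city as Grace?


Grace lives in Seattle. Count = 1

1


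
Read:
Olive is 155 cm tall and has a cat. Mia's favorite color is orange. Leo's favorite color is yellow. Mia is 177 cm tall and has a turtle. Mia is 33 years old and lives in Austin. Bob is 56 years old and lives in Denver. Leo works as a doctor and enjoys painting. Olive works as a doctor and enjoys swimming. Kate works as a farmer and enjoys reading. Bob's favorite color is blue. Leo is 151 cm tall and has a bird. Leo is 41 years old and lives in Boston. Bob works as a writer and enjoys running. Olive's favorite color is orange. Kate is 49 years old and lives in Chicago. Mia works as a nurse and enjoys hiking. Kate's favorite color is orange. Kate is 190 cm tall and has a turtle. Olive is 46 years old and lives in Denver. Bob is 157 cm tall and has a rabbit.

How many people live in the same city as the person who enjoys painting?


Person with hobby painting is Leo, city Boston. Count = 1

1


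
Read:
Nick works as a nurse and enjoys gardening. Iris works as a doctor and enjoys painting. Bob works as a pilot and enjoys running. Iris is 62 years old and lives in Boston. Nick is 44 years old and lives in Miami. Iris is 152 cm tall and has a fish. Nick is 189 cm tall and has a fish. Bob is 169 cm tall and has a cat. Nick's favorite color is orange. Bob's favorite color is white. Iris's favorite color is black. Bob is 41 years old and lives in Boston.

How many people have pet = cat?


Count: 1

1


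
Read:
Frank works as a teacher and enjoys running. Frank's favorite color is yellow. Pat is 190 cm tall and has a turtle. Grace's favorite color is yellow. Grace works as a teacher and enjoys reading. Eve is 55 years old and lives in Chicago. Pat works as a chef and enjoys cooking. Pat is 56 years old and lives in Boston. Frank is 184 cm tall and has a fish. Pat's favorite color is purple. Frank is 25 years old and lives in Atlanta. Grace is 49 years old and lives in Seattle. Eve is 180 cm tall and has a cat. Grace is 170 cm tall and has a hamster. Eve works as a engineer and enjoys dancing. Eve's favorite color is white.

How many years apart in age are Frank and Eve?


25 vs 55, diff = 30

30


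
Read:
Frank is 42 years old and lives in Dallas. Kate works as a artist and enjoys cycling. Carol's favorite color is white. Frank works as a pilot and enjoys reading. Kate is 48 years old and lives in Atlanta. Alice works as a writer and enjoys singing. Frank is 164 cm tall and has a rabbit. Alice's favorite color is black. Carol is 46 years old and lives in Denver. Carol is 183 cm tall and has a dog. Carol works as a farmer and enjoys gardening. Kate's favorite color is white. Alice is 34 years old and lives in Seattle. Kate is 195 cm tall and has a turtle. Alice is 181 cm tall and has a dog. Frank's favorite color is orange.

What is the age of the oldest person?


Oldest: Kate at 48

48


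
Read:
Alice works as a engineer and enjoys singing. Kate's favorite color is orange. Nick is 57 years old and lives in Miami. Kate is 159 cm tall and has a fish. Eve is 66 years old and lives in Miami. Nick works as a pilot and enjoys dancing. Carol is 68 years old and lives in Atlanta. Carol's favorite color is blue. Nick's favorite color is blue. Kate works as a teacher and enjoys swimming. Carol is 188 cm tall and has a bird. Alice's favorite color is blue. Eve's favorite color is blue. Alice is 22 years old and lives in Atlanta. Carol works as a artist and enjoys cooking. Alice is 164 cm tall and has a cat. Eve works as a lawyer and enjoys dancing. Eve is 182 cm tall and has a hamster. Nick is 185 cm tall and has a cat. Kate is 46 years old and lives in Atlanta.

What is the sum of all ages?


68+66+22+57+46 = 259

259


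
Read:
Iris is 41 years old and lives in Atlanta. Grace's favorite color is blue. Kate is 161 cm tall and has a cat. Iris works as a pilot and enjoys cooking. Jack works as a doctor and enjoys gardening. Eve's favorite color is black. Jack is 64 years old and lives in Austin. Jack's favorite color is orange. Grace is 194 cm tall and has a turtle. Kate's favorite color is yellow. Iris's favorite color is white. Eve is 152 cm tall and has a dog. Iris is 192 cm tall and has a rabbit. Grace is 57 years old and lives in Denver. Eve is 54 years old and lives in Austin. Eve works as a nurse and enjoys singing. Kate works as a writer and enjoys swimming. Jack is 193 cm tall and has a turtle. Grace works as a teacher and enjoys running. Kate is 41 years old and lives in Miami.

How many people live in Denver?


Count in Denver: 1

1


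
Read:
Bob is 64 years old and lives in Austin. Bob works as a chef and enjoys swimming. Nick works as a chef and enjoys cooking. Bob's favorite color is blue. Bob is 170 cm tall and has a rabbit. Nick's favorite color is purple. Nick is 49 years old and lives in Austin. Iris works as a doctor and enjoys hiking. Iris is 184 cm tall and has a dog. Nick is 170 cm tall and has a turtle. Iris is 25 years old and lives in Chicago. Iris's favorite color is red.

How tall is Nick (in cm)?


Nick is 170 cm tall

170


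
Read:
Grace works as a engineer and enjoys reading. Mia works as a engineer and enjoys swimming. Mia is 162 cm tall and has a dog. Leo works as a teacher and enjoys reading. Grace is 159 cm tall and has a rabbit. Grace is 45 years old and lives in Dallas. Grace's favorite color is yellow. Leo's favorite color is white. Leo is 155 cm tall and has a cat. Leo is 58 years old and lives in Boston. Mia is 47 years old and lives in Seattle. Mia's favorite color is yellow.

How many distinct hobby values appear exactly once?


Unique hobby values: 1

1


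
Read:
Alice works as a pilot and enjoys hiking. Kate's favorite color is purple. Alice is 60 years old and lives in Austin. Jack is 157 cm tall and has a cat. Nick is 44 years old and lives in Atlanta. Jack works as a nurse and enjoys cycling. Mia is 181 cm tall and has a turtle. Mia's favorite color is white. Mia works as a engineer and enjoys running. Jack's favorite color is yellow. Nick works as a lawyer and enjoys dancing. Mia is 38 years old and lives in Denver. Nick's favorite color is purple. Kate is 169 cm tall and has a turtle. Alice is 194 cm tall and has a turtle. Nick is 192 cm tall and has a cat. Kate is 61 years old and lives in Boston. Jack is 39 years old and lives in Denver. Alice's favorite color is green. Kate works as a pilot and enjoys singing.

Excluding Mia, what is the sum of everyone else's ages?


Sum (excluding Mia): 204

204


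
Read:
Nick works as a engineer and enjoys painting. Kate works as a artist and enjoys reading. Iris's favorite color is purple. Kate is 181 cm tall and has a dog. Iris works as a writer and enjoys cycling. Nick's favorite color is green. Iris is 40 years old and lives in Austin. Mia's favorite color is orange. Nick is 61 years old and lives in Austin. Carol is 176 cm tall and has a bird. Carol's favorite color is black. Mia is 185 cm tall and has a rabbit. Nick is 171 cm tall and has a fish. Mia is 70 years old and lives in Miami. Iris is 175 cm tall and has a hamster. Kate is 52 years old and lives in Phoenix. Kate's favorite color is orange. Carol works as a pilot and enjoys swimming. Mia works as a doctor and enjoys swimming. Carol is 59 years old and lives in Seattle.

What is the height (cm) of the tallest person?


Tallest: Mia at 185 cm

185


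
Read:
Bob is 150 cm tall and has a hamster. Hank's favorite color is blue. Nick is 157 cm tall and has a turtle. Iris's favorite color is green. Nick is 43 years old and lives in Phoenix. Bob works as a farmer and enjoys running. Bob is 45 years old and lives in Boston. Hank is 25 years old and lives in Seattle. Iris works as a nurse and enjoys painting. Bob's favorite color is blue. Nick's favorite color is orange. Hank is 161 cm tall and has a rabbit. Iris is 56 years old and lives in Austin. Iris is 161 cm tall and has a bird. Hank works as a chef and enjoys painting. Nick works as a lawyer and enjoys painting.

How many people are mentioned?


People: Bob, Nick, Iris, Hank. Count = 4

4


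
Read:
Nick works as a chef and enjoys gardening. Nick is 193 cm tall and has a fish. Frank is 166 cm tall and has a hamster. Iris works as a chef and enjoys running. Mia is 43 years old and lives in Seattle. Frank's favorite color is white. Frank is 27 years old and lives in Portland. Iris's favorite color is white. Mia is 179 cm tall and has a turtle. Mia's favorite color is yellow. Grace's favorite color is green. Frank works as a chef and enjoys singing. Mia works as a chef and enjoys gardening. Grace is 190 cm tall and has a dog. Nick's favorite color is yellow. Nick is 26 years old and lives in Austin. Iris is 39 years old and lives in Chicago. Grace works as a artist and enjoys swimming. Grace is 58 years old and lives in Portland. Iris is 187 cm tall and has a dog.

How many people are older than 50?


Filter: 1

1


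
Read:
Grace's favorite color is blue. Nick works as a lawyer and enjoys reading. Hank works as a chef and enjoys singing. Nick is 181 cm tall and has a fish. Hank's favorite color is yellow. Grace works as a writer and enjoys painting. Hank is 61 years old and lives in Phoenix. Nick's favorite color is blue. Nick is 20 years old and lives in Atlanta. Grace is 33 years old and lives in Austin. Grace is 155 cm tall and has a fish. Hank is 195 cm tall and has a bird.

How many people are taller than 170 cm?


Taller than 170: 2

2


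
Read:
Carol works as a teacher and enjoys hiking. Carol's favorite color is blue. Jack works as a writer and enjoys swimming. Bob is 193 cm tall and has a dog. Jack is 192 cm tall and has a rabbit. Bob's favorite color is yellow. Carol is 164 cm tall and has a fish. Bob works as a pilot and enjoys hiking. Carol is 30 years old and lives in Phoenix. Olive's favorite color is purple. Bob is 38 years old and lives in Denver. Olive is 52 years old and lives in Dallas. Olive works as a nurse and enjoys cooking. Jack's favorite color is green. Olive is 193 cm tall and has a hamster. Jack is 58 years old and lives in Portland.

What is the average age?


Sum=178, n=4, avg=44.5

44.5


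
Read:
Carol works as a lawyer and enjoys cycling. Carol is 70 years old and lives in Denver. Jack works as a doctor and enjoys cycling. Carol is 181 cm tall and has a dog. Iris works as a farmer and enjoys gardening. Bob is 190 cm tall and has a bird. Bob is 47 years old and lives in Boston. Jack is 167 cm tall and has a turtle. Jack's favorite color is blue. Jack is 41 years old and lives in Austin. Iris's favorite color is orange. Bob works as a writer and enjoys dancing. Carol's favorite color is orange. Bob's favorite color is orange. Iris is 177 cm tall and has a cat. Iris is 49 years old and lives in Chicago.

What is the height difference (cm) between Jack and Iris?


|167 - 177| = 10

10


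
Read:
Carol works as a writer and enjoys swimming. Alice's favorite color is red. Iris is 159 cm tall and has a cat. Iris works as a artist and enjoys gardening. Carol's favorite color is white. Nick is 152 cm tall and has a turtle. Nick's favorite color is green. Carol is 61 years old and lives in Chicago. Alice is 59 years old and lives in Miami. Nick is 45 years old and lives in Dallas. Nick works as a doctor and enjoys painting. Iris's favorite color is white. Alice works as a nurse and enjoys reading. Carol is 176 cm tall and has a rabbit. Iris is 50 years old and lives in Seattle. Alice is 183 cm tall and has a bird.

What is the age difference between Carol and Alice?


|61 - 59| = 2

2


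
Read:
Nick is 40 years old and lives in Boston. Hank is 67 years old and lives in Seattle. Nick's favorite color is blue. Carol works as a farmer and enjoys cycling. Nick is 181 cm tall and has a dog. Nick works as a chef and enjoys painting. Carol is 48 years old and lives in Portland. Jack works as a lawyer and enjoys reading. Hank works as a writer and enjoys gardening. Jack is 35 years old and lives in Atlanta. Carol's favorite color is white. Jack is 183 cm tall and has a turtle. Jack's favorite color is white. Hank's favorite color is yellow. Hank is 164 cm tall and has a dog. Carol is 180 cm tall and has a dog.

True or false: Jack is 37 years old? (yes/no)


Jack is actually 35. no

no


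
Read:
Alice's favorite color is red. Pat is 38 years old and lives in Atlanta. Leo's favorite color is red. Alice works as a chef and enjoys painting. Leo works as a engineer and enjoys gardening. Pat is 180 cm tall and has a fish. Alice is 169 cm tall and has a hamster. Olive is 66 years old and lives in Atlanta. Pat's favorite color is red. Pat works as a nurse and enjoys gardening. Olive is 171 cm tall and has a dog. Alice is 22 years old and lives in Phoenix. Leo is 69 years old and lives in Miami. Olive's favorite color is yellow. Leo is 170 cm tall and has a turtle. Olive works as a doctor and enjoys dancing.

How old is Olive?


Olive is 66 years old

66


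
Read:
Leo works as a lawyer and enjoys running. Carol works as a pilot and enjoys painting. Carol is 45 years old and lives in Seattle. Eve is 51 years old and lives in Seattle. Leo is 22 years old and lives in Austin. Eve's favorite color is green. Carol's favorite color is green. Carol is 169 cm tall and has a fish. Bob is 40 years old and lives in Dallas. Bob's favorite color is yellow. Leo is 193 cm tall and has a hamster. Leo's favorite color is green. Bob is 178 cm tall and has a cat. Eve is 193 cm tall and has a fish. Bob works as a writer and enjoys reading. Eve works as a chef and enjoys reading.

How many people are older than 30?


Filter: 3

3


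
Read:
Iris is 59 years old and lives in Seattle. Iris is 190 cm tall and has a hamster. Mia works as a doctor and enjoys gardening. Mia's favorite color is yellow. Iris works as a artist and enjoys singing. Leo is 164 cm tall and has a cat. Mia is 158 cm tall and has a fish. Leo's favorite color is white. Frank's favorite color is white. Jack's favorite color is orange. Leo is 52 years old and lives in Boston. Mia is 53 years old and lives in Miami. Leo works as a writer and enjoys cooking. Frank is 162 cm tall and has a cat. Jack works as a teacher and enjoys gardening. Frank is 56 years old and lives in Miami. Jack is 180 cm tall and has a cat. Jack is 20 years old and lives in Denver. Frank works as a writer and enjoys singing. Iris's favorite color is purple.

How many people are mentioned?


People: Leo, Frank, Iris, Jack, Mia. Count = 5

5
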